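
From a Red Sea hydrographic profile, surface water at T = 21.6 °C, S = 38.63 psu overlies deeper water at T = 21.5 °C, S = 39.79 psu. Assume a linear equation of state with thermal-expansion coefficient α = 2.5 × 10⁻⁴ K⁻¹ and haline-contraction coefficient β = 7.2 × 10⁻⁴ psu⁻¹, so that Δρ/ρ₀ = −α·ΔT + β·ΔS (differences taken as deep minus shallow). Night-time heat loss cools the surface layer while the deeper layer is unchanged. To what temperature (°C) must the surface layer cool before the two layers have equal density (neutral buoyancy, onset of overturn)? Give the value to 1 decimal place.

Neutral buoyancy requires Δρ = 0, i.e. −α(T_deep − T_surf′) + β(S_deep − S_surf) = 0.
T_surf′ = T_deep − (β/α)·ΔS = 21.5 − (7.2 × 10⁻⁴/2.5 × 10⁻⁴)·(+1.16) = 18.159 °C.
Cooling required: 21.6 − (18.159) = 3.441 °C.

18.2 °C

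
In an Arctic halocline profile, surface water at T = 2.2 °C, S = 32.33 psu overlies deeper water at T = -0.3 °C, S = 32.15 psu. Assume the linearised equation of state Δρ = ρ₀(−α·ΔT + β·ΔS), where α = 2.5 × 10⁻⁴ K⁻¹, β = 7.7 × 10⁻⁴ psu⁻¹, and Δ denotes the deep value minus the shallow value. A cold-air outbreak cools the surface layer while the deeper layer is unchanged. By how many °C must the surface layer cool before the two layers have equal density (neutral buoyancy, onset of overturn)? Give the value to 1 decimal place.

Neutral buoyancy requires Δρ = 0, i.e. −α(T_deep − T_surf′) + β(S_deep − S_surf) = 0.
T_surf′ = T_deep − (β/α)·ΔS = -0.3 − (7.7 × 10⁻⁴/2.5 × 10⁻⁴)·(-0.18) = 0.254 °C.
Cooling required: 2.2 − (0.254) = 1.946 °C.

1.9 °C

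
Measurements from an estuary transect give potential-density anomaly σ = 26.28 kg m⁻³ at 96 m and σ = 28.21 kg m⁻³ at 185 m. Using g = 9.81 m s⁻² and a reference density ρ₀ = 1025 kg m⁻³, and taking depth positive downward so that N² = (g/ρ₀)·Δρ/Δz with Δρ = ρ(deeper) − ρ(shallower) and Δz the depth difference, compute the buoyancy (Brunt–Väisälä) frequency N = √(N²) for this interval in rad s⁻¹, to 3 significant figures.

Δρ = 1028.21 − 1026.28 = 1.93 kg m⁻³ over Δz = 185 − 96 = 89 m.
N² = (9.81/1025) × (1.93/89) = 2.0755 × 10⁻⁴ s⁻².
N = √(2.0755 × 10⁻⁴) = 0.014407 rad s⁻¹ ≈ 0.0144 rad s⁻¹.
A positive N² confirms static stability across the interval.

0.0144 rad s⁻¹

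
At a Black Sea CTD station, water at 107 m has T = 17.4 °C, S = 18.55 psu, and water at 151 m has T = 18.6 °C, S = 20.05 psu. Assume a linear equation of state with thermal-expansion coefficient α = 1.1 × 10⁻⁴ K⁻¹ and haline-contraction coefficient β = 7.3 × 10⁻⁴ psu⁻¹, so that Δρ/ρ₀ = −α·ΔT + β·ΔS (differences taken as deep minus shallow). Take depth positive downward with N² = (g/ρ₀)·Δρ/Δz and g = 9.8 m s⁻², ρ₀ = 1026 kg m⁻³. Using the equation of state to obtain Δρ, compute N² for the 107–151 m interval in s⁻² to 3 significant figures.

ΔT = +1.2 K, ΔS = +1.50 psu (deep − shallow).
Δρ/ρ₀ = −αΔT + βΔS = -1.32 × 10⁻⁴ + 1.095 × 10⁻³ = 9.63 × 10⁻⁴, so Δρ ≈ 0.9880 kg m⁻³.
N² = (g/ρ₀)·Δρ/Δz = g·(Δρ/ρ₀)/Δz = 9.8 × 9.63 × 10⁻⁴ / 44 = 2.1449 × 10⁻⁴ s⁻² ≈ 2.14 × 10⁻⁴ s⁻².

2.14 × 10⁻⁴ s⁻²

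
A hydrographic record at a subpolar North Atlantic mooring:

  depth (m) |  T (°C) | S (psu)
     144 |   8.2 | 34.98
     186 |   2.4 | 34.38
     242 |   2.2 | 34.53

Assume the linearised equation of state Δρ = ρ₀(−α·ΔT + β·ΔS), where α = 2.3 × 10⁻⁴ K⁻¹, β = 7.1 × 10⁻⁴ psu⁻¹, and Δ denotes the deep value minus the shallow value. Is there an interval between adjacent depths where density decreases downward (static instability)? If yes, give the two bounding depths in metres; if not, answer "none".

Evaluate Δρ/ρ₀ = −αΔT + βΔS across each adjacent pair:
  144–186 m: −αΔT+βΔS = −(2.3 × 10⁻⁴)(-5.8)+(7.1 × 10⁻⁴)(-0.60) = 9.1 × 10⁻⁴ → stable
  186–242 m: −αΔT+βΔS = −(2.3 × 10⁻⁴)(-0.2)+(7.1 × 10⁻⁴)(+0.15) = 1.5 × 10⁻⁴ → stable
Every interval has Δρ > 0: the column is stably stratified throughout.

none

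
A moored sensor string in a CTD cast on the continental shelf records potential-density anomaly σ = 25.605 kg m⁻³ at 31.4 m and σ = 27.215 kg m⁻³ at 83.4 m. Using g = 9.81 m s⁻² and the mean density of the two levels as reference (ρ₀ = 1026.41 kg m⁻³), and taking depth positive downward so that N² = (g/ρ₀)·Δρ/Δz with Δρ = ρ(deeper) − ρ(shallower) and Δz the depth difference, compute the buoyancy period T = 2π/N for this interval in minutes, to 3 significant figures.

Δρ = 1027.215 − 1025.605 = 1.610 kg m⁻³ over Δz = 83.4 − 31.4 = 52 m.
N² = (9.81/1026.41) × (1.610/52) = 2.9592 × 10⁻⁴ s⁻².
N = √(2.9592 × 10⁻⁴) = 0.017202 rad s⁻¹, so T = 2π/N = 365.26 s = 6.0877 min ≈ 6.09 min.

6.09 min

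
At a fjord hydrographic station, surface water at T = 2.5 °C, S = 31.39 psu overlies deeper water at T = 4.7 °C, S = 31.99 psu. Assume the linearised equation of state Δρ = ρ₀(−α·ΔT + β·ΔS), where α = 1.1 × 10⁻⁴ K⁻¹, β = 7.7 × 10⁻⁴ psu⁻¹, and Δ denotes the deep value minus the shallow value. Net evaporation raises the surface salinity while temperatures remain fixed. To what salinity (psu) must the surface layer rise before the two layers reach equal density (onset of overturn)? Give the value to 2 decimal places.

Neutral buoyancy requires −α(T_deep − T_surf) + β(S_deep − S_surf′) = 0.
S_surf′ = S_deep − (α/β)·ΔT = 31.99 − (1.1 × 10⁻⁴/7.7 × 10⁻⁴)·(+2.2) = 31.6757 psu.
Increase required: 31.6757 − 31.39 = 0.2857 psu.

31.68 psu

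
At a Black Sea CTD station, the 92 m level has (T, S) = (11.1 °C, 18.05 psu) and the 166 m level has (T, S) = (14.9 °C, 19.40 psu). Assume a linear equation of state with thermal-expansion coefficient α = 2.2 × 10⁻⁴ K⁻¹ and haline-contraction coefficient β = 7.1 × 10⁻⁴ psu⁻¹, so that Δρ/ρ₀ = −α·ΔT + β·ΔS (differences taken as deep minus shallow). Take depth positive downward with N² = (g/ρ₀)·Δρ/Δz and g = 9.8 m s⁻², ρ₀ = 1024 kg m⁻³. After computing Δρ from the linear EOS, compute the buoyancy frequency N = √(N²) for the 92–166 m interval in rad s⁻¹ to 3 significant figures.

ΔT = +3.8 K, ΔS = +1.35 psu (deep − shallow).
Δρ/ρ₀ = −αΔT + βΔS = -8.36 × 10⁻⁴ + 9.585 × 10⁻⁴ = 1.225 × 10⁻⁴, so Δρ ≈ 0.1254 kg m⁻³.
N² = (g/ρ₀)·Δρ/Δz = g·(Δρ/ρ₀)/Δz = 9.8 × 1.225 × 10⁻⁴ / 74 = 1.6223 × 10⁻⁵ s⁻².
N = √(1.6223 × 10⁻⁵) = 4.0278 × 10⁻³ rad s⁻¹ ≈ 4.03 × 10⁻³ rad s⁻¹.

4.03 × 10⁻³ rad s⁻¹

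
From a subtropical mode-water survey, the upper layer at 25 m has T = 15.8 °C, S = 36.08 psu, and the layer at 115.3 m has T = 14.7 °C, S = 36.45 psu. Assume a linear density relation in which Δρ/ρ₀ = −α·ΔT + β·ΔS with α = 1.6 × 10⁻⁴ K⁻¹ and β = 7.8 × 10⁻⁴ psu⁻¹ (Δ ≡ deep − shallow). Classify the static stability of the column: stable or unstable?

ΔT = 14.7 − 15.8 = -1.1 K and ΔS = 36.45 − 36.08 = +0.37 psu (deep − shallow).
−αΔT = 1.76 × 10⁻⁴; βΔS = 2.886 × 10⁻⁴; sum Δρ/ρ₀ = 4.646 × 10⁻⁴.
Δρ/ρ₀ > 0, so Δρ > 0: deeper water is denser → statically stable.

stable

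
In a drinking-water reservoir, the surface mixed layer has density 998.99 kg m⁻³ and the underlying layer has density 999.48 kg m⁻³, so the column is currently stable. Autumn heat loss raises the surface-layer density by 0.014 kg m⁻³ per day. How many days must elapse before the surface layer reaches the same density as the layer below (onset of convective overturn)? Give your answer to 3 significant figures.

35.0 days

Density deficit of the surface layer: 999.48 − 998.99 = 0.49 kg m⁻³.
Required change = 0.49 / 0.014 = 35.0 days.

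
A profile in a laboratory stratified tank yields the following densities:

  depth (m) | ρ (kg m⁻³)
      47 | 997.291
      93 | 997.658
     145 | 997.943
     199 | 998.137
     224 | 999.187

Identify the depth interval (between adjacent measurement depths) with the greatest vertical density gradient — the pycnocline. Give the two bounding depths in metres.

Compute the density gradient over each adjacent pair:
  47–93 m: Δρ/Δz = 0.367/46 = 8.0 × 10⁻³ kg m⁻⁴
  93–145 m: Δρ/Δz = 0.285/52 = 5.5 × 10⁻³ kg m⁻⁴
  145–199 m: Δρ/Δz = 0.194/54 = 3.6 × 10⁻³ kg m⁻⁴
  199–224 m: Δρ/Δz = 1.050/25 = 0.042 kg m⁻⁴
The largest gradient is in the 199–224 m interval — the pycnocline.

199–224 m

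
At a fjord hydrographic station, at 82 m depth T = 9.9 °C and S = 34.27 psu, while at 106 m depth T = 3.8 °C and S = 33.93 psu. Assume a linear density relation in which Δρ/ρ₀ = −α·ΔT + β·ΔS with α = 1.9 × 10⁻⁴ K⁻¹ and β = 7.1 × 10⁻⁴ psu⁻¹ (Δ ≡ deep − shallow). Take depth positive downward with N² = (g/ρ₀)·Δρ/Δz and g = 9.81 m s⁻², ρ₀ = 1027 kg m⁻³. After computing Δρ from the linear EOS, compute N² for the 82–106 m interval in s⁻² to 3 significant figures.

3.75 × 10⁻⁴ s⁻²

ΔT = -6.1 K, ΔS = -0.34 psu (deep − shallow).
Δρ/ρ₀ = −αΔT + βΔS = 1.159 × 10⁻³ − 2.414 × 10⁻⁴ = 9.176 × 10⁻⁴, so Δρ ≈ 0.9424 kg m⁻³.
N² = (g/ρ₀)·Δρ/Δz = g·(Δρ/ρ₀)/Δz = 9.81 × 9.176 × 10⁻⁴ / 24 = 3.7507 × 10⁻⁴ s⁻² ≈ 3.75 × 10⁻⁴ s⁻².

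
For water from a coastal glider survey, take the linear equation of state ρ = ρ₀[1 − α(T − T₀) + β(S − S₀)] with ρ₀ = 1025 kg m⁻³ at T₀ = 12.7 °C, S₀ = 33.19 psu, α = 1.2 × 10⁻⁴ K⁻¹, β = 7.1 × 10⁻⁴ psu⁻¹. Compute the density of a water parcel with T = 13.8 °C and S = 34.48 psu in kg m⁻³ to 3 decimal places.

T − T₀ = +1.1 K, S − S₀ = +1.29 psu.
Bracket = 1 − α·(+1.1) + β·(+1.29) = 1 + (7.839 × 10⁻⁴) = 1.0007839.
ρ = 1025 × 1.0007839 = 1025.803 kg m⁻³.

1025.803 kg m⁻³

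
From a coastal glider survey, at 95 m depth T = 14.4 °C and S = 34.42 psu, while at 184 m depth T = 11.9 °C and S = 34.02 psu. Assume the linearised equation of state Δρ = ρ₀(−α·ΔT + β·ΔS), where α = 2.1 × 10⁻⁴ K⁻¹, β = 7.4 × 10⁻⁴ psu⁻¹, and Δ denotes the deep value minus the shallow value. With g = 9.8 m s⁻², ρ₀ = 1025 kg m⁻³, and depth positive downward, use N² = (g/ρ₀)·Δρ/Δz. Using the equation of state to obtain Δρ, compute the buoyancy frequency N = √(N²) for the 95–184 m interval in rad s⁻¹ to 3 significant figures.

5.02 × 10⁻³ rad s⁻¹

ΔT = -2.5 K, ΔS = -0.40 psu (deep − shallow).
Δρ/ρ₀ = −αΔT + βΔS = 5.25 × 10⁻⁴ − 2.96 × 10⁻⁴ = 2.29 × 10⁻⁴, so Δρ ≈ 0.2347 kg m⁻³.
N² = (g/ρ₀)·Δρ/Δz = g·(Δρ/ρ₀)/Δz = 9.8 × 2.29 × 10⁻⁴ / 89 = 2.5216 × 10⁻⁵ s⁻².
N = √(2.5216 × 10⁻⁵) = 5.0216 × 10⁻³ rad s⁻¹ ≈ 5.02 × 10⁻³ rad s⁻¹.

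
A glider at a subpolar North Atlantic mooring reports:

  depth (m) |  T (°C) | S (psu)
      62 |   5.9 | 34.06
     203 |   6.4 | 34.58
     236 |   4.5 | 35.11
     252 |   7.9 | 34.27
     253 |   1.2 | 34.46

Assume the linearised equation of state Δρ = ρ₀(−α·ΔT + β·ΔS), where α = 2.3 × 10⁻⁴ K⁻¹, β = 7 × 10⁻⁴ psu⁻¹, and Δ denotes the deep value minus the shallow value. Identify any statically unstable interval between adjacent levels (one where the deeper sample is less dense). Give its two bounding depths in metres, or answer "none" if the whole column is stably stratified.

236–252 m

Evaluate Δρ/ρ₀ = −αΔT + βΔS across each adjacent pair:
  62–203 m: −αΔT+βΔS = −(2.3 × 10⁻⁴)(+0.5)+(7 × 10⁻⁴)(+0.52) = 2.5 × 10⁻⁴ → stable
  203–236 m: −αΔT+βΔS = −(2.3 × 10⁻⁴)(-1.9)+(7 × 10⁻⁴)(+0.53) = 8.1 × 10⁻⁴ → stable
  236–252 m: −αΔT+βΔS = −(2.3 × 10⁻⁴)(+3.4)+(7 × 10⁻⁴)(-0.84) = -1.4 × 10⁻³ → UNSTABLE
  252–253 m: −αΔT+βΔS = −(2.3 × 10⁻⁴)(-6.7)+(7 × 10⁻⁴)(+0.19) = 1.7 × 10⁻³ → stable
The 236–252 m interval has Δρ < 0: lighter water underlies denser water.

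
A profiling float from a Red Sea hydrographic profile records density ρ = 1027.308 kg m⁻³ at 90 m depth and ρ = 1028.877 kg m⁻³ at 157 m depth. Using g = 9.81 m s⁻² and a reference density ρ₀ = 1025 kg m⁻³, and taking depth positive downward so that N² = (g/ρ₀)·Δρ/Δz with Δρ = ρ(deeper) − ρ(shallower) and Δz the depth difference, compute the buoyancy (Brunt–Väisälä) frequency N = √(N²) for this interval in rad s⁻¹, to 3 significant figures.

0.0150 rad s⁻¹

Δρ = 1028.877 − 1027.308 = 1.569 kg m⁻³ over Δz = 157 − 90 = 67 m.
N² = (9.81/1025) × (1.569/67) = 2.2413 × 10⁻⁴ s⁻².
N = √(2.2413 × 10⁻⁴) = 0.014971 rad s⁻¹ ≈ 0.0150 rad s⁻¹.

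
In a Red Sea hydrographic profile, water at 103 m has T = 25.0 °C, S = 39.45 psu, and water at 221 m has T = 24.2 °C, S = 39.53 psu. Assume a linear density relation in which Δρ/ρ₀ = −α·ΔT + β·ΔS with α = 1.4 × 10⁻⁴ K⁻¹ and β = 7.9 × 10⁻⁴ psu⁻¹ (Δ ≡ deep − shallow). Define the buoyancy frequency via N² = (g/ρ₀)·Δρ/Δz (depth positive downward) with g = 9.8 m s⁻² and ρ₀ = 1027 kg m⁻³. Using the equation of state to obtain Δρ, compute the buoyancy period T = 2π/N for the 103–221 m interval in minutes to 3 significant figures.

ΔT = -0.8 K, ΔS = +0.08 psu (deep − shallow).
Δρ/ρ₀ = −αΔT + βΔS = 1.12 × 10⁻⁴ + 6.32 × 10⁻⁵ = 1.752 × 10⁻⁴, so Δρ ≈ 0.1799 kg m⁻³.
N² = (g/ρ₀)·Δρ/Δz = g·(Δρ/ρ₀)/Δz = 9.8 × 1.752 × 10⁻⁴ / 118 = 1.4551 × 10⁻⁵ s⁻².
N = √(1.4551 × 10⁻⁵) = 3.8146 × 10⁻³ rad s⁻¹ → T = 2π/N = 1.6471 × 10³ s = 27.452 min ≈ 27.5 min.

27.5 min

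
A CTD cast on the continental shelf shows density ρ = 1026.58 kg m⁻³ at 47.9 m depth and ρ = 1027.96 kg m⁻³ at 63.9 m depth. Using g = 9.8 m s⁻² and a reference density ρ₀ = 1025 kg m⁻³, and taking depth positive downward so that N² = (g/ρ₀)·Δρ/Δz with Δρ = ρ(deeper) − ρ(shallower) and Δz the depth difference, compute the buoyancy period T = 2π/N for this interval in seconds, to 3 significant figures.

219 s

Δρ = 1027.96 − 1026.58 = 1.38 kg m⁻³ over Δz = 63.9 − 47.9 = 16 m.
N² = (9.8/1025) × (1.38/16) = 8.2463 × 10⁻⁴ s⁻².
N = √(8.2463 × 10⁻⁴) = 0.028716 rad s⁻¹, so T = 2π/N = 218.80 s ≈ 219 s.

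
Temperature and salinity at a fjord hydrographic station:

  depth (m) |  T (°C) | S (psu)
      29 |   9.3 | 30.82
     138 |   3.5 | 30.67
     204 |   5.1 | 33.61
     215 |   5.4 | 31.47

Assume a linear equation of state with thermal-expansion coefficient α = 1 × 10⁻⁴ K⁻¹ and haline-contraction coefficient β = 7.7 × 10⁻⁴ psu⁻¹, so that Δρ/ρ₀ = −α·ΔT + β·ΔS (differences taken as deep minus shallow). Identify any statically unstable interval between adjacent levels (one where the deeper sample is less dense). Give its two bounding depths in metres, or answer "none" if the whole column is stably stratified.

204–215 m

Evaluate Δρ/ρ₀ = −αΔT + βΔS across each adjacent pair:
  29–138 m: −αΔT+βΔS = −(1 × 10⁻⁴)(-5.8)+(7.7 × 10⁻⁴)(-0.15) = 4.6 × 10⁻⁴ → stable
  138–204 m: −αΔT+βΔS = −(1 × 10⁻⁴)(+1.6)+(7.7 × 10⁻⁴)(+2.94) = 2.1 × 10⁻³ → stable
  204–215 m: −αΔT+βΔS = −(1 × 10⁻⁴)(+0.3)+(7.7 × 10⁻⁴)(-2.14) = -1.7 × 10⁻³ → UNSTABLE
The 204–215 m interval has Δρ < 0: lighter water underlies denser water.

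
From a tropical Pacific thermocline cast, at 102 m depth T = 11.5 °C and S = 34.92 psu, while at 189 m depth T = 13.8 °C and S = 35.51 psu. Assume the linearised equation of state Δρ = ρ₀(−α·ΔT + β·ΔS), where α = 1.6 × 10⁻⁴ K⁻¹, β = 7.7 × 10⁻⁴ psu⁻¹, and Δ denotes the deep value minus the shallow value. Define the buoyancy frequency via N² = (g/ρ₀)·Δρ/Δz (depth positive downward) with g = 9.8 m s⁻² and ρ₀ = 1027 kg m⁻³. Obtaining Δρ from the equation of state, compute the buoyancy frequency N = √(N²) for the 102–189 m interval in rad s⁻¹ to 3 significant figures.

3.12 × 10⁻³ rad s⁻¹

ΔT = +2.3 K, ΔS = +0.59 psu (deep − shallow).
Δρ/ρ₀ = −αΔT + βΔS = -3.68 × 10⁻⁴ + 4.543 × 10⁻⁴ = 8.63 × 10⁻⁵, so Δρ ≈ 0.08863 kg m⁻³.
N² = (g/ρ₀)·Δρ/Δz = g·(Δρ/ρ₀)/Δz = 9.8 × 8.63 × 10⁻⁵ / 87 = 9.7211 × 10⁻⁶ s⁻².
N = √(9.7211 × 10⁻⁶) = 3.1179 × 10⁻³ rad s⁻¹ ≈ 3.12 × 10⁻³ rad s⁻¹.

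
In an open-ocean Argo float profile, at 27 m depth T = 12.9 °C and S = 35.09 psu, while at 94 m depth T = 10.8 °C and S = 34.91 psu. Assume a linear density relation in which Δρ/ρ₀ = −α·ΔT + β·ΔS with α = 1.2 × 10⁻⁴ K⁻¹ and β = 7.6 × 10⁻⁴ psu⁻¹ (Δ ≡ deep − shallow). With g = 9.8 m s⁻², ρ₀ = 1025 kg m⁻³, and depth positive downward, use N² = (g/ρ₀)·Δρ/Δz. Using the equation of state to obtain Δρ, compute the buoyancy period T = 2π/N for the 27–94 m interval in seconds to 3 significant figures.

1.53 × 10³ s

ΔT = -2.1 K, ΔS = -0.18 psu (deep − shallow).
Δρ/ρ₀ = −αΔT + βΔS = 2.52 × 10⁻⁴ − 1.368 × 10⁻⁴ = 1.152 × 10⁻⁴, so Δρ ≈ 0.1181 kg m⁻³.
N² = (g/ρ₀)·Δρ/Δz = g·(Δρ/ρ₀)/Δz = 9.8 × 1.152 × 10⁻⁴ / 67 = 1.6850 × 10⁻⁵ s⁻².
N = √(1.6850 × 10⁻⁵) = 4.1049 × 10⁻³ rad s⁻¹ → T = 2π/N = 1.5307 × 10³ s ≈ 1.53 × 10³ s.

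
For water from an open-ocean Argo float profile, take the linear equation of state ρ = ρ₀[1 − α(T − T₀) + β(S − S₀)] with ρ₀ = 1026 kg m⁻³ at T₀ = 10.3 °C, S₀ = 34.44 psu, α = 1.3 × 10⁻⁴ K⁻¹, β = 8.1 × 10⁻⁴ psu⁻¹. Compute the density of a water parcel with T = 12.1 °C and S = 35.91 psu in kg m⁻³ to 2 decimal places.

1026.98 kg m⁻³

T − T₀ = +1.8 K, S − S₀ = +1.47 psu.
Bracket = 1 − α·(+1.8) + β·(+1.47) = 1 + (9.567 × 10⁻⁴) = 1.0009567.
ρ = 1026 × 1.0009567 = 1026.98 kg m⁻³.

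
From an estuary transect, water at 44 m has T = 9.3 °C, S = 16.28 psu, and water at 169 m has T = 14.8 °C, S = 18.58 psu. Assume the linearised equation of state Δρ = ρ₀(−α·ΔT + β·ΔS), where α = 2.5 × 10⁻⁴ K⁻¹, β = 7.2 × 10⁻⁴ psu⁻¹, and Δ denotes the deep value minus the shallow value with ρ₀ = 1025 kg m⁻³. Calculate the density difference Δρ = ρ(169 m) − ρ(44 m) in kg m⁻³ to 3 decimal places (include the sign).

ΔT = +5.5 K, ΔS = +2.30 psu (deep − shallow).
Δρ/ρ₀ = −(2.5 × 10⁻⁴)(+5.5) + (7.2 × 10⁻⁴)(+2.30) = 2.81 × 10⁻⁴.
Δρ = 1025 × (2.81 × 10⁻⁴) = +0.288 kg m⁻³.
Positive Δρ: denser below, stable.

+0.288 kg m⁻³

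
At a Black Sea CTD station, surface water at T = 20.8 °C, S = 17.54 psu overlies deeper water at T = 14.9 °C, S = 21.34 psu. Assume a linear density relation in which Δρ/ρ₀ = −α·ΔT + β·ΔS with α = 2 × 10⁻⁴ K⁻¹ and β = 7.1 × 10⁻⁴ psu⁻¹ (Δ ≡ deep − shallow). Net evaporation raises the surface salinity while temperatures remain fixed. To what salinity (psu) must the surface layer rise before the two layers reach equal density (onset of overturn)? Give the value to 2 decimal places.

Neutral buoyancy requires −α(T_deep − T_surf) + β(S_deep − S_surf′) = 0.
S_surf′ = S_deep − (α/β)·ΔT = 21.34 − (2 × 10⁻⁴/7.1 × 10⁻⁴)·(-5.9) = 23.0020 psu.
Increase required: 23.0020 − 17.54 = 5.4620 psu.

23.00 psu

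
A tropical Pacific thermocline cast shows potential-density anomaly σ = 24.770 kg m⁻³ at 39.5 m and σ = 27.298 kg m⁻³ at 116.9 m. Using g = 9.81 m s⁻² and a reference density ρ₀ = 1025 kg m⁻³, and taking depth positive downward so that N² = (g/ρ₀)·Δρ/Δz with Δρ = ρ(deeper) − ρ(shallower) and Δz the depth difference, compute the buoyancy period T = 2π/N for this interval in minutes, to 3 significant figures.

5.92 min

Δρ = 1027.298 − 1024.770 = 2.528 kg m⁻³ over Δz = 116.9 − 39.5 = 77.4 m.
N² = (9.81/1025) × (2.528/77.4) = 3.1259 × 10⁻⁴ s⁻².
N = √(3.1259 × 10⁻⁴) = 0.017680 rad s⁻¹, so T = 2π/N = 355.38 s = 5.9230 min ≈ 5.92 min.
Since Δρ > 0 the layer is stably stratified.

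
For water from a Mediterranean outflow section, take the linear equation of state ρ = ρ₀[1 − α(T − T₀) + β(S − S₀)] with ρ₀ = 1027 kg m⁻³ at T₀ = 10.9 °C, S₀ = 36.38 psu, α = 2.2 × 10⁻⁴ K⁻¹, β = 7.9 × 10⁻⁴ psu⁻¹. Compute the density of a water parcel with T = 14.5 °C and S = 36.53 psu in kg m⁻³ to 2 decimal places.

1026.31 kg m⁻³

T − T₀ = +3.6 K, S − S₀ = +0.15 psu.
Bracket = 1 − α·(+3.6) + β·(+0.15) = 1 + (-6.735 × 10⁻⁴) = 0.9993265.
ρ = 1027 × 0.9993265 = 1026.31 kg m⁻³.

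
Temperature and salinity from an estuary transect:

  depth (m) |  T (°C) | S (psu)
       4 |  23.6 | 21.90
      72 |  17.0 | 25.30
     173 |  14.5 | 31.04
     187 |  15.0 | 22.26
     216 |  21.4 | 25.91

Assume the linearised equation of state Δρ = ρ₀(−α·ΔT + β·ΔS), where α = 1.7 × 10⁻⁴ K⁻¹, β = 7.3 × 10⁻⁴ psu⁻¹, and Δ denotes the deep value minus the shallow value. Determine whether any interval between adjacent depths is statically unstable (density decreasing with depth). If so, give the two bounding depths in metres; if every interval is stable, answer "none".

Evaluate Δρ/ρ₀ = −αΔT + βΔS across each adjacent pair:
  4–72 m: −αΔT+βΔS = −(1.7 × 10⁻⁴)(-6.6)+(7.3 × 10⁻⁴)(+3.40) = 3.6 × 10⁻³ → stable
  72–173 m: −αΔT+βΔS = −(1.7 × 10⁻⁴)(-2.5)+(7.3 × 10⁻⁴)(+5.74) = 4.6 × 10⁻³ → stable
  173–187 m: −αΔT+βΔS = −(1.7 × 10⁻⁴)(+0.5)+(7.3 × 10⁻⁴)(-8.78) = -6.5 × 10⁻³ → UNSTABLE
  187–216 m: −αΔT+βΔS = −(1.7 × 10⁻⁴)(+6.4)+(7.3 × 10⁻⁴)(+3.65) = 1.6 × 10⁻³ → stable
The 173–187 m interval has Δρ < 0: lighter water underlies denser water.

173–187 m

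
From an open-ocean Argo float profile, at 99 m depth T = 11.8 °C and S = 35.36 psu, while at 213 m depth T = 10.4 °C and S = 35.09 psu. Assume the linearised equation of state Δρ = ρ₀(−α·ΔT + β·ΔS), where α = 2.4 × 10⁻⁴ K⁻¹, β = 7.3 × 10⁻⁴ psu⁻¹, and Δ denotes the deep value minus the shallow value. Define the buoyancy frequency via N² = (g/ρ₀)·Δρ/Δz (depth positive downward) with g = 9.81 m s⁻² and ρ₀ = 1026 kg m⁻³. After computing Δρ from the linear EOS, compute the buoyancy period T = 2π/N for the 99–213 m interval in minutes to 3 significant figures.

30.3 min

ΔT = -1.4 K, ΔS = -0.27 psu (deep − shallow).
Δρ/ρ₀ = −αΔT + βΔS = 3.36 × 10⁻⁴ − 1.971 × 10⁻⁴ = 1.389 × 10⁻⁴, so Δρ ≈ 0.1425 kg m⁻³.
N² = (g/ρ₀)·Δρ/Δz = g·(Δρ/ρ₀)/Δz = 9.81 × 1.389 × 10⁻⁴ / 114 = 1.1953 × 10⁻⁵ s⁻².
N = √(1.1953 × 10⁻⁵) = 3.4573 × 10⁻³ rad s⁻¹ → T = 2π/N = 1.8174 × 10³ s = 30.290 min ≈ 30.3 min.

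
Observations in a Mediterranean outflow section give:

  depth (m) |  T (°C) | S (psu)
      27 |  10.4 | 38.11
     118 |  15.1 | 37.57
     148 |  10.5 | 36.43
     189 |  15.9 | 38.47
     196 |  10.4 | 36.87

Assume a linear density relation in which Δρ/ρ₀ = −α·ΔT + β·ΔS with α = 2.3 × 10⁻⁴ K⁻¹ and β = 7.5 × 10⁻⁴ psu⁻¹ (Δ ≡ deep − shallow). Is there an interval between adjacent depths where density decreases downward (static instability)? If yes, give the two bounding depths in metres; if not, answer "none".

Evaluate Δρ/ρ₀ = −αΔT + βΔS across each adjacent pair:
  27–118 m: −αΔT+βΔS = −(2.3 × 10⁻⁴)(+4.7)+(7.5 × 10⁻⁴)(-0.54) = -1.5 × 10⁻³ → UNSTABLE
  118–148 m: −αΔT+βΔS = −(2.3 × 10⁻⁴)(-4.6)+(7.5 × 10⁻⁴)(-1.14) = 2.0 × 10⁻⁴ → stable
  148–189 m: −αΔT+βΔS = −(2.3 × 10⁻⁴)(+5.4)+(7.5 × 10⁻⁴)(+2.04) = 2.9 × 10⁻⁴ → stable
  189–196 m: −αΔT+βΔS = −(2.3 × 10⁻⁴)(-5.5)+(7.5 × 10⁻⁴)(-1.60) = 6.5 × 10⁻⁵ → stable
The 27–118 m interval has Δρ < 0: lighter water underlies denser water.

27–118 m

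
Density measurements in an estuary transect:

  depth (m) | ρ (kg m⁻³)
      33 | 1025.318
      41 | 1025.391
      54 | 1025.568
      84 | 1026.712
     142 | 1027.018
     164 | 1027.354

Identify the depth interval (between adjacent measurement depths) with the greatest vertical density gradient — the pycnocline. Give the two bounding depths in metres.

Compute the density gradient over each adjacent pair:
  33–41 m: Δρ/Δz = 0.073/8 = 9.1 × 10⁻³ kg m⁻⁴
  41–54 m: Δρ/Δz = 0.177/13 = 0.014 kg m⁻⁴
  54–84 m: Δρ/Δz = 1.144/30 = 0.038 kg m⁻⁴
  84–142 m: Δρ/Δz = 0.306/58 = 5.3 × 10⁻³ kg m⁻⁴
  142–164 m: Δρ/Δz = 0.336/22 = 0.015 kg m⁻⁴
The largest gradient is in the 54–84 m interval — the pycnocline.

54–84 m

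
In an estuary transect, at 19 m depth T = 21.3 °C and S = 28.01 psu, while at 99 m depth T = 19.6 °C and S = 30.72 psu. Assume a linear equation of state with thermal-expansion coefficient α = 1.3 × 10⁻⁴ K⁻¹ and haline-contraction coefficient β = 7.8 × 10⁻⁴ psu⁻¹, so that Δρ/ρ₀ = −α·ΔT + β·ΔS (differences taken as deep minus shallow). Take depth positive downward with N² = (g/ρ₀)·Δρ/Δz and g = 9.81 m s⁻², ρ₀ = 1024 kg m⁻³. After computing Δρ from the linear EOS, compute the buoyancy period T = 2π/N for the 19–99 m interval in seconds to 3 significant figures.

ΔT = -1.7 K, ΔS = +2.71 psu (deep − shallow).
Δρ/ρ₀ = −αΔT + βΔS = 2.21 × 10⁻⁴ + 2.1138 × 10⁻³ = 2.3348 × 10⁻³, so Δρ ≈ 2.391 kg m⁻³.
N² = (g/ρ₀)·Δρ/Δz = g·(Δρ/ρ₀)/Δz = 9.81 × 2.3348 × 10⁻³ / 80 = 2.8630 × 10⁻⁴ s⁻².
N = √(2.8630 × 10⁻⁴) = 0.016920 rad s⁻¹ → T = 2π/N = 371.35 s ≈ 371 s.

371 s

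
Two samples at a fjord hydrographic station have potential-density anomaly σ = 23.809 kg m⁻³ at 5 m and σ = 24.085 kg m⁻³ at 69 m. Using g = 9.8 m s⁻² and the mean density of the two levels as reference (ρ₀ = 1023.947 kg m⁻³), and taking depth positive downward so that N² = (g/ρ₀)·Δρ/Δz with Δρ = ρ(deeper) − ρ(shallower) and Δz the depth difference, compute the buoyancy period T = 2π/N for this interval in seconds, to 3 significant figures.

Δρ = 1024.085 − 1023.809 = 0.276 kg m⁻³ over Δz = 69 − 5 = 64 m.
N² = (9.8/1023.947) × (0.276/64) = 4.1274 × 10⁻⁵ s⁻².
N = √(4.1274 × 10⁻⁵) = 6.4245 × 10⁻³ rad s⁻¹, so T = 2π/N = 978.00 s ≈ 978 s.

978 s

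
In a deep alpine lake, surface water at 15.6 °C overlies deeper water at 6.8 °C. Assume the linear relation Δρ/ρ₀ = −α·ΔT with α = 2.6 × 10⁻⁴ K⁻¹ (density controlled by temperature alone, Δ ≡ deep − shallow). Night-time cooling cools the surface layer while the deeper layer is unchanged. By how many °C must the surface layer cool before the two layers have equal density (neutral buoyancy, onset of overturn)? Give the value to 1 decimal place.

8.8 °C

With temperature the only control, equal density requires T_surf′ = T_deep.
T_surf′ = 6.8 °C.
Cooling required: 15.6 − 6.8 = 8.8 °C.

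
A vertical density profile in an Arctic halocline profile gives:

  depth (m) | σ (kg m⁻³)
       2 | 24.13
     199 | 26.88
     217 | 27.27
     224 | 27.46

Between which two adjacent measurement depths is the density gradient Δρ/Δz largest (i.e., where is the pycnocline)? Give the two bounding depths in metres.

Compute the density gradient over each adjacent pair:
  2–199 m: Δρ/Δz = 2.75/197 = 0.014 kg m⁻⁴
  199–217 m: Δρ/Δz = 0.39/18 = 0.022 kg m⁻⁴
  217–224 m: Δρ/Δz = 0.19/7 = 0.027 kg m⁻⁴
The largest gradient is in the 217–224 m interval — the pycnocline.

217–224 m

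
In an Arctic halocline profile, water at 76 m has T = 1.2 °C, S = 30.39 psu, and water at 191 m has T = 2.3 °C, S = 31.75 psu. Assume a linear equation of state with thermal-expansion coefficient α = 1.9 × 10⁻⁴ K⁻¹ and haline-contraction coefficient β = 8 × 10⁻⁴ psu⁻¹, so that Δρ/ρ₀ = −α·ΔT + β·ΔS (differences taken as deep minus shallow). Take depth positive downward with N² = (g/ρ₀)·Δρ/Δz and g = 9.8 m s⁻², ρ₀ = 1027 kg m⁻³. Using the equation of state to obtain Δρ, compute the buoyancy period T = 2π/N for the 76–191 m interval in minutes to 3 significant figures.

ΔT = +1.1 K, ΔS = +1.36 psu (deep − shallow).
Δρ/ρ₀ = −αΔT + βΔS = -2.09 × 10⁻⁴ + 1.088 × 10⁻³ = 8.79 × 10⁻⁴, so Δρ ≈ 0.9027 kg m⁻³.
N² = (g/ρ₀)·Δρ/Δz = g·(Δρ/ρ₀)/Δz = 9.8 × 8.79 × 10⁻⁴ / 115 = 7.4906 × 10⁻⁵ s⁻².
N = √(7.4906 × 10⁻⁵) = 8.6548 × 10⁻³ rad s⁻¹ → T = 2π/N = 725.98 s = 12.100 min ≈ 12.1 min.

12.1 min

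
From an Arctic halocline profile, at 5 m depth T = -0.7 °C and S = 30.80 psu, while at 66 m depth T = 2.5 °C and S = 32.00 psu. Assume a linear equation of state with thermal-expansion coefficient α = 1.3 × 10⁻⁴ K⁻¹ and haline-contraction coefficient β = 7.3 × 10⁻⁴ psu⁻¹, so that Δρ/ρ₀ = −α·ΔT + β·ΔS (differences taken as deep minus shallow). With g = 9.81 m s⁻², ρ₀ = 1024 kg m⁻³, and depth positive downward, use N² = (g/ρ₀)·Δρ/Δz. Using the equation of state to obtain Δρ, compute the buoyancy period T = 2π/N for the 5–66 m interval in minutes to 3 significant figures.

ΔT = +3.2 K, ΔS = +1.20 psu (deep − shallow).
Δρ/ρ₀ = −αΔT + βΔS = -4.16 × 10⁻⁴ + 8.76 × 10⁻⁴ = 4.60 × 10⁻⁴, so Δρ ≈ 0.4710 kg m⁻³.
N² = (g/ρ₀)·Δρ/Δz = g·(Δρ/ρ₀)/Δz = 9.81 × 4.60 × 10⁻⁴ / 61 = 7.3977 × 10⁻⁵ s⁻².
N = √(7.3977 × 10⁻⁵) = 8.6010 × 10⁻³ rad s⁻¹ → T = 2π/N = 730.52 s = 12.175 min ≈ 12.2 min.

12.2 min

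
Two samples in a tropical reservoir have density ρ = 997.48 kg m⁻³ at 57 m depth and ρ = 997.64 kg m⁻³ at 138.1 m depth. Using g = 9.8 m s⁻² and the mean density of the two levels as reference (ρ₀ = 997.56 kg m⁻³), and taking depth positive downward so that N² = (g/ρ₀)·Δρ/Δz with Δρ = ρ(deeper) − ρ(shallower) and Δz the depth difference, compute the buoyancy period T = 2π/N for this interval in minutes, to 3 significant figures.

23.8 min

Δρ = 997.64 − 997.48 = 0.16 kg m⁻³ over Δz = 138.1 − 57 = 81.1 m.
N² = (9.8/997.56) × (0.16/81.1) = 1.9381 × 10⁻⁵ s⁻².
N = √(1.9381 × 10⁻⁵) = 4.4024 × 10⁻³ rad s⁻¹, so T = 2π/N = 1.4272 × 10³ s = 23.787 min ≈ 23.8 min.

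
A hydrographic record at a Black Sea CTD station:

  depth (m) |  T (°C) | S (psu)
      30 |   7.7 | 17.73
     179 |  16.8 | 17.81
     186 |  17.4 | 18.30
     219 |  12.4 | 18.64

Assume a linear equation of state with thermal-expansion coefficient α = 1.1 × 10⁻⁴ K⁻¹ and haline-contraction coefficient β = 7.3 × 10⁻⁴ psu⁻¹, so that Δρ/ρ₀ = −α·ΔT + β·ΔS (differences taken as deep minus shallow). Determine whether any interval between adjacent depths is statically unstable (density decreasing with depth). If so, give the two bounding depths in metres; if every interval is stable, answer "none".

30–179 m

Evaluate Δρ/ρ₀ = −αΔT + βΔS across each adjacent pair:
  30–179 m: −αΔT+βΔS = −(1.1 × 10⁻⁴)(+9.1)+(7.3 × 10⁻⁴)(+0.08) = -9.4 × 10⁻⁴ → UNSTABLE
  179–186 m: −αΔT+βΔS = −(1.1 × 10⁻⁴)(+0.6)+(7.3 × 10⁻⁴)(+0.49) = 2.9 × 10⁻⁴ → stable
  186–219 m: −αΔT+βΔS = −(1.1 × 10⁻⁴)(-5.0)+(7.3 × 10⁻⁴)(+0.34) = 8.0 × 10⁻⁴ → stable
The 30–179 m interval has Δρ < 0: lighter water underlies denser water.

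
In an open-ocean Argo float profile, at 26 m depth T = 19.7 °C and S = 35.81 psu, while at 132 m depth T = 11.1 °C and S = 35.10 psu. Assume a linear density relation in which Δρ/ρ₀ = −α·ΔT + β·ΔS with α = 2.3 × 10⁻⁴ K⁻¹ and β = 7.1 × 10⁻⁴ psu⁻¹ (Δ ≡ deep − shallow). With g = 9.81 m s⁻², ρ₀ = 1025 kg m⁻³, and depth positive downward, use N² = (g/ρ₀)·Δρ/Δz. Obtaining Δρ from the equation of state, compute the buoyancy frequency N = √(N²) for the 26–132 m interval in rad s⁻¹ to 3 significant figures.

ΔT = -8.6 K, ΔS = -0.71 psu (deep − shallow).
Δρ/ρ₀ = −αΔT + βΔS = 1.978 × 10⁻³ − 5.041 × 10⁻⁴ = 1.4739 × 10⁻³, so Δρ ≈ 1.511 kg m⁻³.
N² = (g/ρ₀)·Δρ/Δz = g·(Δρ/ρ₀)/Δz = 9.81 × 1.4739 × 10⁻³ / 106 = 1.3641 × 10⁻⁴ s⁻².
N = √(1.3641 × 10⁻⁴) = 0.011679 rad s⁻¹ ≈ 0.0117 rad s⁻¹.

0.0117 rad s⁻¹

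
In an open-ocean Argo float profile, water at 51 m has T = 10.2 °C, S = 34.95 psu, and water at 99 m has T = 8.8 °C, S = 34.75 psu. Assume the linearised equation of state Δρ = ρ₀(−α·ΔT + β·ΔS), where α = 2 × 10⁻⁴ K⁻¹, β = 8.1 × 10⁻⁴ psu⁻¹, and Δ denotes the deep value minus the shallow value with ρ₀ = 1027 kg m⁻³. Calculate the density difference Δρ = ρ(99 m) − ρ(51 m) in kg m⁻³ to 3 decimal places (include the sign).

ΔT = -1.4 K, ΔS = -0.20 psu (deep − shallow).
Δρ/ρ₀ = −(2 × 10⁻⁴)(-1.4) + (8.1 × 10⁻⁴)(-0.20) = 1.18 × 10⁻⁴.
Δρ = 1027 × (1.18 × 10⁻⁴) = +0.121 kg m⁻³.
Positive Δρ: denser below, stable.

+0.121 kg m⁻³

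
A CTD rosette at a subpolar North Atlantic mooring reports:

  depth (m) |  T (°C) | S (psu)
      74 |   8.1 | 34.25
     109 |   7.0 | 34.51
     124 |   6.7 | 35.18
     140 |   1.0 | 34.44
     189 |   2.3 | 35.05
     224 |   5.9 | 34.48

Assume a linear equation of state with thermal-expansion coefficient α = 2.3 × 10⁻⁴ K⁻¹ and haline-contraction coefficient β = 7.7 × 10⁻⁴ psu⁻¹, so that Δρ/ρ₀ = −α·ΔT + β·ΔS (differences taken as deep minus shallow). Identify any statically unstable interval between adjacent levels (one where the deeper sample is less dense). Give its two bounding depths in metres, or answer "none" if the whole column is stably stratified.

Evaluate Δρ/ρ₀ = −αΔT + βΔS across each adjacent pair:
  74–109 m: −αΔT+βΔS = −(2.3 × 10⁻⁴)(-1.1)+(7.7 × 10⁻⁴)(+0.26) = 4.5 × 10⁻⁴ → stable
  109–124 m: −αΔT+βΔS = −(2.3 × 10⁻⁴)(-0.3)+(7.7 × 10⁻⁴)(+0.67) = 5.8 × 10⁻⁴ → stable
  124–140 m: −αΔT+βΔS = −(2.3 × 10⁻⁴)(-5.7)+(7.7 × 10⁻⁴)(-0.74) = 7.4 × 10⁻⁴ → stable
  140–189 m: −αΔT+βΔS = −(2.3 × 10⁻⁴)(+1.3)+(7.7 × 10⁻⁴)(+0.61) = 1.7 × 10⁻⁴ → stable
  189–224 m: −αΔT+βΔS = −(2.3 × 10⁻⁴)(+3.6)+(7.7 × 10⁻⁴)(-0.57) = -1.3 × 10⁻³ → UNSTABLE
The 189–224 m interval has Δρ < 0: lighter water underlies denser water.

189–224 m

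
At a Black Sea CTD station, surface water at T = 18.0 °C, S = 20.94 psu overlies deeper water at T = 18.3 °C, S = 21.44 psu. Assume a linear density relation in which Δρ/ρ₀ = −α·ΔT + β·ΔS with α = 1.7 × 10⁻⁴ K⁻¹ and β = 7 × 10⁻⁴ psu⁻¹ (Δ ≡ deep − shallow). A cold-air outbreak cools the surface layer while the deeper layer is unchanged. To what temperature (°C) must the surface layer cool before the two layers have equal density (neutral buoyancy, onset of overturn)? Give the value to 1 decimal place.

16.2 °C

Neutral buoyancy requires Δρ = 0, i.e. −α(T_deep − T_surf′) + β(S_deep − S_surf) = 0.
T_surf′ = T_deep − (β/α)·ΔS = 18.3 − (7 × 10⁻⁴/1.7 × 10⁻⁴)·(+0.50) = 16.241 °C.
Cooling required: 18.0 − (16.241) = 1.759 °C.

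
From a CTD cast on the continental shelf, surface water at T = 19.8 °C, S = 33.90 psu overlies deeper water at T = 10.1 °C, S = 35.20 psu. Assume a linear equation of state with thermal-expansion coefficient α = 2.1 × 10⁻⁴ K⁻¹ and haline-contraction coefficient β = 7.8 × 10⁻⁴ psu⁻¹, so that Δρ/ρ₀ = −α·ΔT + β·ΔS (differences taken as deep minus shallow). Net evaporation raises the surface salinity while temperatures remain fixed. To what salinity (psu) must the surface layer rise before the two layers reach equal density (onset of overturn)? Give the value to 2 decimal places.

Neutral buoyancy requires −α(T_deep − T_surf) + β(S_deep − S_surf′) = 0.
S_surf′ = S_deep − (α/β)·ΔT = 35.20 − (2.1 × 10⁻⁴/7.8 × 10⁻⁴)·(-9.7) = 37.8115 psu.
Increase required: 37.8115 − 33.90 = 3.9115 psu.

37.81 psu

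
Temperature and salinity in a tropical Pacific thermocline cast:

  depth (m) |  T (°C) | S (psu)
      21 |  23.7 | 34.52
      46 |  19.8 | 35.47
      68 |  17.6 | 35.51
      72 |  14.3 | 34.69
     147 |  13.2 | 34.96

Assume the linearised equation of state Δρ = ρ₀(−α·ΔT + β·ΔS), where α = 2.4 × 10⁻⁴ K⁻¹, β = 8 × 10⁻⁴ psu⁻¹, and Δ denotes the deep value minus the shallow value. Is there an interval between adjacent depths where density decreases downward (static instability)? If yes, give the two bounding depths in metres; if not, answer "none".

none

Evaluate Δρ/ρ₀ = −αΔT + βΔS across each adjacent pair:
  21–46 m: −αΔT+βΔS = −(2.4 × 10⁻⁴)(-3.9)+(8 × 10⁻⁴)(+0.95) = 1.7 × 10⁻³ → stable
  46–68 m: −αΔT+βΔS = −(2.4 × 10⁻⁴)(-2.2)+(8 × 10⁻⁴)(+0.04) = 5.6 × 10⁻⁴ → stable
  68–72 m: −αΔT+βΔS = −(2.4 × 10⁻⁴)(-3.3)+(8 × 10⁻⁴)(-0.82) = 1.4 × 10⁻⁴ → stable
  72–147 m: −αΔT+βΔS = −(2.4 × 10⁻⁴)(-1.1)+(8 × 10⁻⁴)(+0.27) = 4.8 × 10⁻⁴ → stable
Every interval has Δρ > 0: the column is stably stratified throughout.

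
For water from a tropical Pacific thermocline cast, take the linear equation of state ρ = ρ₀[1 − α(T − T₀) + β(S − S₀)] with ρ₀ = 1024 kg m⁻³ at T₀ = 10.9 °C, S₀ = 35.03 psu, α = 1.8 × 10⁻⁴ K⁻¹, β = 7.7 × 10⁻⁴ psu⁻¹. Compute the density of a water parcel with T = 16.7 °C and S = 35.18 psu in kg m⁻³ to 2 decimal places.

T − T₀ = +5.8 K, S − S₀ = +0.15 psu.
Bracket = 1 − α·(+5.8) + β·(+0.15) = 1 + (-9.285 × 10⁻⁴) = 0.9990715.
ρ = 1024 × 0.9990715 = 1023.05 kg m⁻³.

1023.05 kg m⁻³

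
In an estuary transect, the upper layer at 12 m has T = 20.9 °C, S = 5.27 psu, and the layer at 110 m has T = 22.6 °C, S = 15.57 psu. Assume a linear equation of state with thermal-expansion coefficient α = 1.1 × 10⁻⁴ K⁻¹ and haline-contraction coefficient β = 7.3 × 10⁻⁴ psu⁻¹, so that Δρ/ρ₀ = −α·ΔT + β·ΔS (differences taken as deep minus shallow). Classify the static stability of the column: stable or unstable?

stable

ΔT = 22.6 − 20.9 = +1.7 K and ΔS = 15.57 − 5.27 = +10.30 psu (deep − shallow).
−αΔT = -1.87 × 10⁻⁴; βΔS = 7.519 × 10⁻³; sum Δρ/ρ₀ = 7.332 × 10⁻³.
Δρ/ρ₀ > 0, so Δρ > 0: deeper water is denser → statically stable.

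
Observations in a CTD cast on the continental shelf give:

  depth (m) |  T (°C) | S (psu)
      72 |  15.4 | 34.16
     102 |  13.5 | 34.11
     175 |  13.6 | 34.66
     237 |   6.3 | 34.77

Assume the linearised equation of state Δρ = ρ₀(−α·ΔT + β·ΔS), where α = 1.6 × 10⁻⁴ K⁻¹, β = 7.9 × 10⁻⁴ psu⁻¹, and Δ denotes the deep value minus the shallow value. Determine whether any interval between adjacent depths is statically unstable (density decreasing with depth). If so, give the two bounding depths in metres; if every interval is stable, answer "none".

Evaluate Δρ/ρ₀ = −αΔT + βΔS across each adjacent pair:
  72–102 m: −αΔT+βΔS = −(1.6 × 10⁻⁴)(-1.9)+(7.9 × 10⁻⁴)(-0.05) = 2.6 × 10⁻⁴ → stable
  102–175 m: −αΔT+βΔS = −(1.6 × 10⁻⁴)(+0.1)+(7.9 × 10⁻⁴)(+0.55) = 4.2 × 10⁻⁴ → stable
  175–237 m: −αΔT+βΔS = −(1.6 × 10⁻⁴)(-7.3)+(7.9 × 10⁻⁴)(+0.11) = 1.3 × 10⁻³ → stable
Every interval has Δρ > 0: the column is stably stratified throughout.

none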